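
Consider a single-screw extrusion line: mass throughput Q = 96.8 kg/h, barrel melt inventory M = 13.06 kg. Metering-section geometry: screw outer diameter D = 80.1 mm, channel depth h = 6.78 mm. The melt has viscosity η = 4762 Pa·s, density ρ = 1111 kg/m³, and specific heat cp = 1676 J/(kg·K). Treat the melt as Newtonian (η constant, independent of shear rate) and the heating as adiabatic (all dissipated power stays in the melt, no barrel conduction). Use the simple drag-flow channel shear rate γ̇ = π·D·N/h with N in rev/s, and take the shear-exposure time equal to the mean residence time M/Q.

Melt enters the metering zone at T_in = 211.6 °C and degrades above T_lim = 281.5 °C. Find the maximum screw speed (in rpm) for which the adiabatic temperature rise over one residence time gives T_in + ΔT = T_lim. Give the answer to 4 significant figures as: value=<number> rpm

Throughput in SI: Q_s = 96.8 kg/h ÷ 3600 s/h = 0.0268889 kg/s
Mean residence time: t_res = M/Q_s = 13.06 kg / 0.0268889 kg/s = 485.702 s
Geometry in SI: D = 80.1 mm → 0.0801 m, h = 6.78 mm → 0.00678 m
ΔT_a = T_lim − T_in = 281.5 − 211.6 = 69.9 K
γ̇_max² = ΔT_a·ρ·cp/(η·t_res) = 69.9·1111·1676/(4762·485.702) = 56.2737 s⁻²
Take the square root: γ̇_max = √(56.2737) = 7.50158 s⁻¹
Solve γ̇ = πDN/h for N: N_max = γ̇_max·h/(π·D) = 7.50158 × 0.00678 / (π × 0.0801) = 0.202116 rev/s = 12.1269 rpm

value=12.13 rpm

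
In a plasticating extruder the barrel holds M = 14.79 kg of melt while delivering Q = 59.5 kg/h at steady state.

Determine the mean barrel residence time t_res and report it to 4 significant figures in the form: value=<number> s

Throughput in SI: Q_s = 59.5 kg/h ÷ 3600 s/h = 0.0165278 kg/s
t_res = M / Q_s = 14.79 ÷ 0.0165278 = 894.857 s

value=894.9 s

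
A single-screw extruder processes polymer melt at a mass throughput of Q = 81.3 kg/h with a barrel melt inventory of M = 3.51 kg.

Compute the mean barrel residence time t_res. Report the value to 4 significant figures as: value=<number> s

value=155.4 s

Convert throughput: Q = 81.3 kg/h = 81.3/3600 = 0.0225833 kg/s
t_res = M / Q_s = 3.51 / 0.0225833 = 155.424 s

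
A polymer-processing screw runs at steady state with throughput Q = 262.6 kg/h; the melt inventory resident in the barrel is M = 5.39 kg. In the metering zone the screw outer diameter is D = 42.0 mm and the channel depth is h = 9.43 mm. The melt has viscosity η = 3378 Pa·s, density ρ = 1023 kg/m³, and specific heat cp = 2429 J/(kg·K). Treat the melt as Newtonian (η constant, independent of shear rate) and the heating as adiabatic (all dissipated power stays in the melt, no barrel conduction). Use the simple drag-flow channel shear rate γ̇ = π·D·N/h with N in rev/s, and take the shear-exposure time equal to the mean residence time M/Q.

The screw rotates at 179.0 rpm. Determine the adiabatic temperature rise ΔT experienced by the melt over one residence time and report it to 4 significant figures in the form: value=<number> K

Convert throughput: Q = 262.6 kg/h = 262.6/3600 = 0.0729444 kg/s
t_res = M / Q_s = 5.39 / 0.0729444 = 73.8919 s
Convert to SI: D = 0.042 m, h = 0.00943 m, N = 179.0/60 = 2.98333 rev/s
γ̇ = π D N / h = (π)(0.042)(2.98333) / 0.00943 = 41.7435 s⁻¹
ΔT = η·γ̇²·t_res/(ρ·cp) = [3378 × 41.7435² × 73.8919] / [1023 × 2429] = 175.038 K

value=175.0 K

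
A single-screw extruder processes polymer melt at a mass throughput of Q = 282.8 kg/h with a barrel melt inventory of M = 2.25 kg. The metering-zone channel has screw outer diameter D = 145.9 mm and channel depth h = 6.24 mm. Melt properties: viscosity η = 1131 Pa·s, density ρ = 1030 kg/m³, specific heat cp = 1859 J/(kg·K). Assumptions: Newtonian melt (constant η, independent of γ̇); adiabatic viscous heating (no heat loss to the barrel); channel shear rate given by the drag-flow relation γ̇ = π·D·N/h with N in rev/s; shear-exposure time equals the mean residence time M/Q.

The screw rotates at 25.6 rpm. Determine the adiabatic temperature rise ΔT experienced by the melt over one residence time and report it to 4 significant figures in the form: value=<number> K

value=16.62 K

Throughput in SI: Q_s = 282.8 kg/h ÷ 3600 s/h = 0.0785556 kg/s
t_res = M / Q_s = 2.25 / 0.0785556 = 28.6421 s
D = 145.9 mm = 0.1459 m;  h = 6.24 mm = 0.00624 m;  N = 25.6 rpm / 60 = 0.426667 rev/s
Shear rate: γ̇ = πDN/h = π·0.1459·0.426667/0.00624 = 31.3407 s⁻¹
ΔT = η·γ̇²·t_res / (ρ·cp) = 1131 · (31.3407)² · 28.6421 / (1030 · 1859) = 16.6177 K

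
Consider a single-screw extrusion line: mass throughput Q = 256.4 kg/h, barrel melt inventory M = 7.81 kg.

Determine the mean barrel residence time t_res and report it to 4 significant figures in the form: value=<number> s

Throughput in SI: Q_s = 256.4 kg/h ÷ 3600 s/h = 0.0712222 kg/s
t_res = M / Q_s = 7.81 / 0.0712222 = 109.657 s

value=109.7 s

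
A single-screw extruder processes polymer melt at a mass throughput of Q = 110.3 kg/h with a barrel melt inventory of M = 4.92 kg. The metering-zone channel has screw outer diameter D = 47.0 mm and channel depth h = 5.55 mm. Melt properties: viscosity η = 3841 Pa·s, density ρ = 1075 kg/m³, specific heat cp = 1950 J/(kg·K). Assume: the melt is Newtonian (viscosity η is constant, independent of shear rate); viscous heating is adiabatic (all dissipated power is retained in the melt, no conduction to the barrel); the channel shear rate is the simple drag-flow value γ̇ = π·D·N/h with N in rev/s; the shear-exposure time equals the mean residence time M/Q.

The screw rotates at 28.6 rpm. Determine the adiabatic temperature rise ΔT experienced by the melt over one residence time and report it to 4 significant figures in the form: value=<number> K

Convert throughput: Q = 110.3 kg/h = 110.3/3600 = 0.0306389 kg/s
t_res = M / Q_s = 4.92 ÷ 0.0306389 = 160.58 s
Convert to SI: D = 0.047 m, h = 0.00555 m, N = 28.6/60 = 0.476667 rev/s
γ̇ = π·D·N / h = π · 0.047 · 0.476667 / 0.00555 = 12.6815 s⁻¹
ΔT = η·γ̇²·t_res/(ρ·cp) = [3841 × 12.6815² × 160.58] / [1075 × 1950] = 47.3187 K

value=47.32 K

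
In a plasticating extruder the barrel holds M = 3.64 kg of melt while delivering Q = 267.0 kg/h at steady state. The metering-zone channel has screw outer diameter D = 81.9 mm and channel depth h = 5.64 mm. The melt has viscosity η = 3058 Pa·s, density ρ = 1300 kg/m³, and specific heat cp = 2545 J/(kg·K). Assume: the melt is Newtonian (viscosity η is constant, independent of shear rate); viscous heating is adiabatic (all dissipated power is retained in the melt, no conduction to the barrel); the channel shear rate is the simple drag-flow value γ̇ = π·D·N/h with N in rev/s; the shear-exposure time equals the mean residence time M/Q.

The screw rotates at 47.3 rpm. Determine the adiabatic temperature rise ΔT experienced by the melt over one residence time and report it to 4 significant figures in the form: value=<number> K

value=58.67 K

Throughput in SI: Q_s = 267.0 kg/h ÷ 3600 s/h = 0.0741667 kg/s
t_res = M / Q_s = 3.64 ÷ 0.0741667 = 49.0787 s
Geometry in metres: D = 81.9 mm → 0.0819 m, h = 5.64 mm → 0.00564 m; screw speed N = 47.3 rpm = 0.788333 rev/s
γ̇ = π D N / h = (π)(0.0819)(0.788333) / 0.00564 = 35.9637 s⁻¹
Adiabatic rise: ΔT = η γ̇² t_res / (ρ cp) = 3058·(35.9637)²·49.0787 / (1300·2545) = 58.6716 K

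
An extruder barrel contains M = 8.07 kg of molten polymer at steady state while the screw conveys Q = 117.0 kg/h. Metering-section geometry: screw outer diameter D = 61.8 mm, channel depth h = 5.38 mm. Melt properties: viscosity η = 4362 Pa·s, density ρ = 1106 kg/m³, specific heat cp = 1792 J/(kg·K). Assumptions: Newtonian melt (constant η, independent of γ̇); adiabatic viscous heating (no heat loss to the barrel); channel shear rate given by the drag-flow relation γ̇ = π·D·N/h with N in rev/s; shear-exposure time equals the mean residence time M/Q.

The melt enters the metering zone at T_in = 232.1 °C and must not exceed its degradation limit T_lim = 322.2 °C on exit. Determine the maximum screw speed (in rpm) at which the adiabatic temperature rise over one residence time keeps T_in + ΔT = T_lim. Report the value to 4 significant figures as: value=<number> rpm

value=21.35 rpm

Q_s = Q / 3600 = 117.0 / 3600 = 0.0325 kg/s
t_res = M / Q_s = 8.07 / 0.0325 = 248.308 s
Convert to metres: D = 0.0618 m, h = 0.00538 m
Allowable rise: ΔT_a = T_lim − T_in = 322.2 − 232.1 = 90.1 K
γ̇_max² = ΔT_a·ρ·cp / (η·t_res) = [90.1 × 1106 × 1792] / [4362 × 248.308] = 164.87 s⁻²
γ̇_max = sqrt(164.87) = 12.8402 s⁻¹
N_max = γ̇_max h / (πD) = 12.8402·0.00538/(π·0.0618) = 0.355807 rev/s → ×60 = 21.3484 rpm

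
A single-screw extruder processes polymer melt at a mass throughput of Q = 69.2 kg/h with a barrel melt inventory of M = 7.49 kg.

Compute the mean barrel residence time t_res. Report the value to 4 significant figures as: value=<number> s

value=389.7 s

Throughput in SI: Q_s = 69.2 kg/h ÷ 3600 s/h = 0.0192222 kg/s
Mean residence time: t_res = M/Q_s = 7.49 kg / 0.0192222 kg/s = 389.653 s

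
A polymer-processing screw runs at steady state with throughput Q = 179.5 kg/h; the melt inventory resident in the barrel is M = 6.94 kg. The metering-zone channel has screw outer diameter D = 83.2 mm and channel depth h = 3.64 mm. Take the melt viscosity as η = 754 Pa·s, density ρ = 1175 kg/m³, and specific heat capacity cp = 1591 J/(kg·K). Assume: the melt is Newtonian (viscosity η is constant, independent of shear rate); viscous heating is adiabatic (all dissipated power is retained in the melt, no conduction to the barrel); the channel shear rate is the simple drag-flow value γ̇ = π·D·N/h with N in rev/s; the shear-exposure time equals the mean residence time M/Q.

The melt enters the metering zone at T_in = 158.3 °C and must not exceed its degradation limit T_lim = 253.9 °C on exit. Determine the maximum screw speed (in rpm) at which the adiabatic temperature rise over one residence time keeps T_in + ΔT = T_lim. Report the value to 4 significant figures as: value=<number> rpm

value=34.48 rpm

Convert throughput: Q = 179.5 kg/h = 179.5/3600 = 0.0498611 kg/s
t_res = M / Q_s = 6.94 / 0.0498611 = 139.187 s
Convert to metres: D = 0.0832 m, h = 0.00364 m
Allowable rise: ΔT_a = T_lim − T_in = 253.9 − 158.3 = 95.6 K
γ̇_max² = ΔT_a·ρ·cp/(η·t_res) = 95.6·1175·1591/(754·139.187) = 1702.93 s⁻²
γ̇_max = sqrt(1702.93) = 41.2666 s⁻¹
N_max = γ̇_max h / (πD) = 41.2666·0.00364/(π·0.0832) = 0.574681 rev/s → ×60 = 34.4809 rpm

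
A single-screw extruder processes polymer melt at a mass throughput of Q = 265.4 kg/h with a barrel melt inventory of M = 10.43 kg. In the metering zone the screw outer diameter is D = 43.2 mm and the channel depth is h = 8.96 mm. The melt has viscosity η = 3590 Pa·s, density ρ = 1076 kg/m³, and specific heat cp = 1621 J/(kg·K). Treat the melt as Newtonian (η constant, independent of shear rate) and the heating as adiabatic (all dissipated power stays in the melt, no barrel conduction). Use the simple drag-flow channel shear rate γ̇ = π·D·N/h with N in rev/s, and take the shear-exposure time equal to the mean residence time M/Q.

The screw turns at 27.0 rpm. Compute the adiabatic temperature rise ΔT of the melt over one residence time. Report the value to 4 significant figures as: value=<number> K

value=13.53 K

Throughput in SI: Q_s = 265.4 kg/h ÷ 3600 s/h = 0.0737222 kg/s
t_res = M / Q_s = 10.43 ÷ 0.0737222 = 141.477 s
Convert to SI: D = 0.0432 m, h = 0.00896 m, N = 27.0/60 = 0.45 rev/s
Shear rate: γ̇ = πDN/h = π·0.0432·0.45/0.00896 = 6.81613 s⁻¹
ΔT = η·γ̇²·t_res / (ρ·cp) = 3590 · (6.81613)² · 141.477 / (1076 · 1621) = 13.5289 K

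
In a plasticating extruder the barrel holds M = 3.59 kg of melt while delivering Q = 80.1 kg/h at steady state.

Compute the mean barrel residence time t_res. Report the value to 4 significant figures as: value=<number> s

value=161.3 s

Throughput in SI: Q_s = 80.1 kg/h ÷ 3600 s/h = 0.02225 kg/s
Mean residence time: t_res = M/Q_s = 3.59 kg / 0.02225 kg/s = 161.348 s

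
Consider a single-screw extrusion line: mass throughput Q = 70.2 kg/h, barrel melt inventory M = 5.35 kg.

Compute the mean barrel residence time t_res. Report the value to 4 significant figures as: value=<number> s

value=274.4 s

Throughput in SI: Q_s = 70.2 kg/h ÷ 3600 s/h = 0.0195 kg/s
Mean residence time: t_res = M/Q_s = 5.35 kg / 0.0195 kg/s = 274.359 s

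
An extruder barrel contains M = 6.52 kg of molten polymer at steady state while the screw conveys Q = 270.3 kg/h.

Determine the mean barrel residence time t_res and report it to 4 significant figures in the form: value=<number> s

value=86.84 s

Q_s = Q / 3600 = 270.3 / 3600 = 0.0750833 kg/s
Mean residence time: t_res = M/Q_s = 6.52 kg / 0.0750833 kg/s = 86.8368 s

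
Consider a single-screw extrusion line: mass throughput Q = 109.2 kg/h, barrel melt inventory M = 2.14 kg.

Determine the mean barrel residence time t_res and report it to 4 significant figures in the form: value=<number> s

value=70.55 s

Convert throughput: Q = 109.2 kg/h = 109.2/3600 = 0.0303333 kg/s
t_res = M / Q_s = 2.14 ÷ 0.0303333 = 70.5495 s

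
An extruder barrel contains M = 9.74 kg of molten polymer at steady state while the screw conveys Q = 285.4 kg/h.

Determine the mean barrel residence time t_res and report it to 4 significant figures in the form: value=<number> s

Throughput in SI: Q_s = 285.4 kg/h ÷ 3600 s/h = 0.0792778 kg/s
Mean residence time: t_res = M/Q_s = 9.74 kg / 0.0792778 kg/s = 122.859 s

value=122.9 s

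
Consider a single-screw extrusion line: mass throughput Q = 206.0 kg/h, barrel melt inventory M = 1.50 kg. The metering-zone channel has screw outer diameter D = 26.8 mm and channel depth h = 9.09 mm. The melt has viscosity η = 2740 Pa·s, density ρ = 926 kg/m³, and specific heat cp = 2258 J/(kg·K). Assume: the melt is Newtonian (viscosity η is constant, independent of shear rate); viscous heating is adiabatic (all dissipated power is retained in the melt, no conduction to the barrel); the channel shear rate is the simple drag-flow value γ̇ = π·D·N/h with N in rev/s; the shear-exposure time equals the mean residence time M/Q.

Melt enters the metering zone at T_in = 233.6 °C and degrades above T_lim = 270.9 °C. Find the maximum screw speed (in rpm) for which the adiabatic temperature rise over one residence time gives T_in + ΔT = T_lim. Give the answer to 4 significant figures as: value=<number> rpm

Q_s = Q / 3600 = 206.0 / 3600 = 0.0572222 kg/s
t_res = M / Q_s = 1.50 ÷ 0.0572222 = 26.2136 s
Convert to metres: D = 0.0268 m, h = 0.00909 m
ΔT_a = T_lim − T_in = 270.9 °C − 233.6 °C = 37.3 K
Invert ΔT = ηγ̇²t_res/(ρcp) for γ̇: γ̇_max² = ΔT_a ρ cp / (η t_res) = 37.3·926·2258 / (2740·26.2136) = 1085.84 s⁻²
Take the square root: γ̇_max = √(1085.84) = 32.9521 s⁻¹
N_max = γ̇_max·h / (π·D) = 32.9521 · 0.00909 / (π · 0.0268) = 3.55764 rev/s = 213.459 rpm

value=213.5 rpm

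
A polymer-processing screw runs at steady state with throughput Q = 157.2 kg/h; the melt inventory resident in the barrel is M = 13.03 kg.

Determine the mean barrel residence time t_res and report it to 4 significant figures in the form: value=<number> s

Throughput in SI: Q_s = 157.2 kg/h ÷ 3600 s/h = 0.0436667 kg/s
Mean residence time: t_res = M/Q_s = 13.03 kg / 0.0436667 kg/s = 298.397 s

value=298.4 s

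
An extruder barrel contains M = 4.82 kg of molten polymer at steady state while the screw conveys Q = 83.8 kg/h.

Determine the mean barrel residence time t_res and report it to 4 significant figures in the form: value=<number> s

value=207.1 s

Convert throughput: Q = 83.8 kg/h = 83.8/3600 = 0.0232778 kg/s
t_res = M / Q_s = 4.82 / 0.0232778 = 207.064 s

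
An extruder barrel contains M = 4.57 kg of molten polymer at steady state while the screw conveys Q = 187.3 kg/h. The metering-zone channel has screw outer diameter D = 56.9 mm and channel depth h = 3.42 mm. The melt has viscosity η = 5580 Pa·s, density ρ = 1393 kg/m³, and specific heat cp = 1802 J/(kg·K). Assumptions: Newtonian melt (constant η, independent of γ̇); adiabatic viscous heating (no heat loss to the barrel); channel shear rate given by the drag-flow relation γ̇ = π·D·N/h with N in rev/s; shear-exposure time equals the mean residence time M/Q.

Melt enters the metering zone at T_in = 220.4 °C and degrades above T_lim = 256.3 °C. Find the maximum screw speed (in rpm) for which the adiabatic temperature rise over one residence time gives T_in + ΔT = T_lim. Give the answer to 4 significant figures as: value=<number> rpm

Q_s = Q / 3600 = 187.3 / 3600 = 0.0520278 kg/s
t_res = M / Q_s = 4.57 ÷ 0.0520278 = 87.8377 s
Geometry in SI: D = 56.9 mm → 0.0569 m, h = 3.42 mm → 0.00342 m
ΔT_a = T_lim − T_in = 256.3 − 220.4 = 35.9 K
Invert ΔT = ηγ̇²t_res/(ρcp) for γ̇: γ̇_max² = ΔT_a ρ cp / (η t_res) = 35.9·1393·1802 / (5580·87.8377) = 183.859 s⁻²
γ̇_max = sqrt(183.859) = 13.5595 s⁻¹
N_max = γ̇_max h / (πD) = 13.5595·0.00342/(π·0.0569) = 0.259422 rev/s → ×60 = 15.5653 rpm

value=15.57 rpm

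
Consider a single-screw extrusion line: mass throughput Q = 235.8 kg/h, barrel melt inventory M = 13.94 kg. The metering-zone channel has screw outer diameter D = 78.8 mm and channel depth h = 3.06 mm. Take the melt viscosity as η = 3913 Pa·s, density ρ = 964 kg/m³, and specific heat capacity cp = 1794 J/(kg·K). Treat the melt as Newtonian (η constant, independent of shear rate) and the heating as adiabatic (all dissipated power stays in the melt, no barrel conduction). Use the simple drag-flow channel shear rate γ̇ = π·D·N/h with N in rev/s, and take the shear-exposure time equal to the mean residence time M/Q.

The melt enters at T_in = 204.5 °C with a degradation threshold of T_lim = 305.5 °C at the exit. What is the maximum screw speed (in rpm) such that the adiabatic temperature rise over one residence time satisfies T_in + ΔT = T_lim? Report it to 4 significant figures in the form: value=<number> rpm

Q_s = Q / 3600 = 235.8 / 3600 = 0.0655 kg/s
t_res = M / Q_s = 13.94 ÷ 0.0655 = 212.824 s
D = 78.8 mm = 0.0788 m;  h = 3.06 mm = 0.00306 m
ΔT_a = T_lim − T_in = 305.5 °C − 204.5 °C = 101 K
Invert ΔT = ηγ̇²t_res/(ρcp) for γ̇: γ̇_max² = ΔT_a ρ cp / (η t_res) = 101·964·1794 / (3913·212.824) = 209.744 s⁻²
γ̇_max = √209.744 = 14.4825 s⁻¹
N_max = γ̇_max·h / (π·D) = 14.4825 · 0.00306 / (π · 0.0788) = 0.179015 rev/s = 10.7409 rpm

value=10.74 rpm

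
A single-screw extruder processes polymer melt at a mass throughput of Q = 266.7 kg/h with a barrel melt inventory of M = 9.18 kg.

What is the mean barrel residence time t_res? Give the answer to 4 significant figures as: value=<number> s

Q_s = Q / 3600 = 266.7 / 3600 = 0.0740833 kg/s
t_res = M / Q_s = 9.18 ÷ 0.0740833 = 123.915 s

value=123.9 s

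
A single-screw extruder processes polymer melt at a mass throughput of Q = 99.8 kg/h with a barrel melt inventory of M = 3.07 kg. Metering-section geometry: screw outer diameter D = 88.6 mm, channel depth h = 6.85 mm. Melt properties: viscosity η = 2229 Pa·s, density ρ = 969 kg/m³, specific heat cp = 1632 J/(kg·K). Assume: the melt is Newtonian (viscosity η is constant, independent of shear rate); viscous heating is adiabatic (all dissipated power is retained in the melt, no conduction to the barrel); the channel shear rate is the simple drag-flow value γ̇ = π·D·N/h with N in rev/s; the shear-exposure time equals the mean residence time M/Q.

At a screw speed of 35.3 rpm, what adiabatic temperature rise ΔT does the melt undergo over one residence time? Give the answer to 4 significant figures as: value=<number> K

value=89.21 K

Q_s = Q / 3600 = 99.8 / 3600 = 0.0277222 kg/s
t_res = M / Q_s = 3.07 ÷ 0.0277222 = 110.741 s
D = 88.6 mm = 0.0886 m;  h = 6.85 mm = 0.00685 m;  N = 35.3 rpm / 60 = 0.588333 rev/s
Shear rate: γ̇ = πDN/h = π·0.0886·0.588333/0.00685 = 23.9065 s⁻¹
ΔT = η·γ̇²·t_res / (ρ·cp) = 2229 · (23.9065)² · 110.741 / (969 · 1632) = 89.2092 K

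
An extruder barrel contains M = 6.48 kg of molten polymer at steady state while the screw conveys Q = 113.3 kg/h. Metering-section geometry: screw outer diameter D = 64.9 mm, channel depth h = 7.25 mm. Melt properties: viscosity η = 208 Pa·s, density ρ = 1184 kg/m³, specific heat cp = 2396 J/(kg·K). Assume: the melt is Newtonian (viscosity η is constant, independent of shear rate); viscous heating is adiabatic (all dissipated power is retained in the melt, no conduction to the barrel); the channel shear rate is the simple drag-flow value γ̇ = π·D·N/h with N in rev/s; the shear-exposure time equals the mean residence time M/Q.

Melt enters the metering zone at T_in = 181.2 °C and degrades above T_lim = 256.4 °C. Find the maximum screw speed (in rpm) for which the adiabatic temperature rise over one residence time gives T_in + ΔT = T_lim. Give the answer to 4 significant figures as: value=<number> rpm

Throughput in SI: Q_s = 113.3 kg/h ÷ 3600 s/h = 0.0314722 kg/s
t_res = M / Q_s = 6.48 ÷ 0.0314722 = 205.896 s
D = 64.9 mm = 0.0649 m;  h = 7.25 mm = 0.00725 m
Allowable rise: ΔT_a = T_lim − T_in = 256.4 − 181.2 = 75.2 K
Invert ΔT = ηγ̇²t_res/(ρcp) for γ̇: γ̇_max² = ΔT_a ρ cp / (η t_res) = 75.2·1184·2396 / (208·205.896) = 4981.33 s⁻²
γ̇_max = √4981.33 = 70.5785 s⁻¹
N_max = γ̇_max·h / (π·D) = 70.5785 · 0.00725 / (π · 0.0649) = 2.50967 rev/s = 150.58 rpm

value=150.6 rpm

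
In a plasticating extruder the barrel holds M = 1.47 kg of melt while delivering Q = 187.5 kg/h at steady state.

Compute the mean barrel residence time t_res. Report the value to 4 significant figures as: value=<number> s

Throughput in SI: Q_s = 187.5 kg/h ÷ 3600 s/h = 0.0520833 kg/s
Mean residence time: t_res = M/Q_s = 1.47 kg / 0.0520833 kg/s = 28.224 s

value=28.22 s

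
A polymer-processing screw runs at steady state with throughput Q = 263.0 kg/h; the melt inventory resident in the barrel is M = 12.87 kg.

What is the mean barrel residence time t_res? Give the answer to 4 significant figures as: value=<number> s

Convert throughput: Q = 263.0 kg/h = 263.0/3600 = 0.0730556 kg/s
Mean residence time: t_res = M/Q_s = 12.87 kg / 0.0730556 kg/s = 176.167 s

value=176.2 s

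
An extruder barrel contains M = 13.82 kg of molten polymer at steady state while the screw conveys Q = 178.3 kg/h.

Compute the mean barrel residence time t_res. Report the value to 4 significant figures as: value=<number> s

value=279.0 s

Convert throughput: Q = 178.3 kg/h = 178.3/3600 = 0.0495278 kg/s
t_res = M / Q_s = 13.82 / 0.0495278 = 279.035 s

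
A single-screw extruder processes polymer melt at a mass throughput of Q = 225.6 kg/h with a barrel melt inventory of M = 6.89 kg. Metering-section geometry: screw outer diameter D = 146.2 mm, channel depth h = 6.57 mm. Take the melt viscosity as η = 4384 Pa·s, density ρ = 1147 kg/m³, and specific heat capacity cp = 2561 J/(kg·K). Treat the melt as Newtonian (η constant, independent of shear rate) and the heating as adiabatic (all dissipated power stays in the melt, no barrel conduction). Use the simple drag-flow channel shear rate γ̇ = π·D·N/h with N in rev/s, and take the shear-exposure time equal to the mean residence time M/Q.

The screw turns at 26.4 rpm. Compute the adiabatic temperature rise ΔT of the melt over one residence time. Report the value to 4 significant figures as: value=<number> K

value=155.3 K

Q_s = Q / 3600 = 225.6 / 3600 = 0.0626667 kg/s
t_res = M / Q_s = 6.89 ÷ 0.0626667 = 109.947 s
Convert to SI: D = 0.1462 m, h = 0.00657 m, N = 26.4/60 = 0.44 rev/s
Shear rate: γ̇ = πDN/h = π·0.1462·0.44/0.00657 = 30.7599 s⁻¹
ΔT = η·γ̇²·t_res / (ρ·cp) = 4384 · (30.7599)² · 109.947 / (1147 · 2561) = 155.256 K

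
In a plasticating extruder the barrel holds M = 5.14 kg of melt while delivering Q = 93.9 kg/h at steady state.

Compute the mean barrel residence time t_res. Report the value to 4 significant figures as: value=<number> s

value=197.1 s

Q_s = Q / 3600 = 93.9 / 3600 = 0.0260833 kg/s
t_res = M / Q_s = 5.14 / 0.0260833 = 197.061 s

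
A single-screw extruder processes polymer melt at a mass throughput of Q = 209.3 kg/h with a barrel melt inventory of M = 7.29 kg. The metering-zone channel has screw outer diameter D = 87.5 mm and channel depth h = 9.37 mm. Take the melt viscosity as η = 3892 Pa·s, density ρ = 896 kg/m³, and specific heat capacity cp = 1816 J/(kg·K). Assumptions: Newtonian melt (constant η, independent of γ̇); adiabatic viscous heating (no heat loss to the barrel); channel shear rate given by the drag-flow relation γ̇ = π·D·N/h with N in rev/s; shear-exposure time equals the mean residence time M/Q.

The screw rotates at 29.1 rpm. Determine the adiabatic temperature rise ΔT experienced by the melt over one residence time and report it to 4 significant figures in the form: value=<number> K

Q_s = Q / 3600 = 209.3 / 3600 = 0.0581389 kg/s
Mean residence time: t_res = M/Q_s = 7.29 kg / 0.0581389 kg/s = 125.389 s
D = 87.5 mm = 0.0875 m;  h = 9.37 mm = 0.00937 m;  N = 29.1 rpm / 60 = 0.485 rev/s
Shear rate: γ̇ = πDN/h = π·0.0875·0.485/0.00937 = 14.2285 s⁻¹
Adiabatic rise: ΔT = η γ̇² t_res / (ρ cp) = 3892·(14.2285)²·125.389 / (896·1816) = 60.7197 K

value=60.72 K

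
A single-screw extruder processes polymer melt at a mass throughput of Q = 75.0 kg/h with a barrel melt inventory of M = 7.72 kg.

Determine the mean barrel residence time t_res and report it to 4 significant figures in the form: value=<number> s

value=370.6 s

Q_s = Q / 3600 = 75.0 / 3600 = 0.0208333 kg/s
Mean residence time: t_res = M/Q_s = 7.72 kg / 0.0208333 kg/s = 370.56 s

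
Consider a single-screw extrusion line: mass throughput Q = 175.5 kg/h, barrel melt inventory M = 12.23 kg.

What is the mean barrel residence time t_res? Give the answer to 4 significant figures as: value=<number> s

Q_s = Q / 3600 = 175.5 / 3600 = 0.04875 kg/s
t_res = M / Q_s = 12.23 ÷ 0.04875 = 250.872 s

value=250.9 s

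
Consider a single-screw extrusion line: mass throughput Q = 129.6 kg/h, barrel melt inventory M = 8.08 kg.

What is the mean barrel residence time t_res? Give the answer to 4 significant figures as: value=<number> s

Q_s = Q / 3600 = 129.6 / 3600 = 0.036 kg/s
Mean residence time: t_res = M/Q_s = 8.08 kg / 0.036 kg/s = 224.444 s

value=224.4 s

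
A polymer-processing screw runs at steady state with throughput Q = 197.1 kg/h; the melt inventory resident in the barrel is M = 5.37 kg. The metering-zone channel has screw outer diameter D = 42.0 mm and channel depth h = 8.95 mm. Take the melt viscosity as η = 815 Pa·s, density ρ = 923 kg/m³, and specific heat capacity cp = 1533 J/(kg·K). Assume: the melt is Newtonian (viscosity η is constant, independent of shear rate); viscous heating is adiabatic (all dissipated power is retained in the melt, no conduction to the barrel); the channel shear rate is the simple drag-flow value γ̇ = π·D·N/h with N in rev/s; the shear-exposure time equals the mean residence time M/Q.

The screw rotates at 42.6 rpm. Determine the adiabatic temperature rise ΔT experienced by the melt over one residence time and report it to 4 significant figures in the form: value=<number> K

value=6.190 K

Throughput in SI: Q_s = 197.1 kg/h ÷ 3600 s/h = 0.05475 kg/s
Mean residence time: t_res = M/Q_s = 5.37 kg / 0.05475 kg/s = 98.0822 s
Geometry in metres: D = 42.0 mm → 0.042 m, h = 8.95 mm → 0.00895 m; screw speed N = 42.6 rpm = 0.71 rev/s
Shear rate: γ̇ = πDN/h = π·0.042·0.71/0.00895 = 10.4673 s⁻¹
Adiabatic rise: ΔT = η γ̇² t_res / (ρ cp) = 815·(10.4673)²·98.0822 / (923·1533) = 6.18975 K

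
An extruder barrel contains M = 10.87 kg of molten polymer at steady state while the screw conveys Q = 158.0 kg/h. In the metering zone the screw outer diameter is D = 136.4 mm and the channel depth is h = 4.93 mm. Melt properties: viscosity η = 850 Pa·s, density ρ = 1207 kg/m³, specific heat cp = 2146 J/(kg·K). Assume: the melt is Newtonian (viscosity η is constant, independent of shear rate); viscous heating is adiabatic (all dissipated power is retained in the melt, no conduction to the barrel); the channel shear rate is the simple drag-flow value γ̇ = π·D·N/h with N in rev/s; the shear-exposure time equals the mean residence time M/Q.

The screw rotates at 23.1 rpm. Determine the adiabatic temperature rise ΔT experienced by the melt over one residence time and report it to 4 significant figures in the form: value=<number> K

value=91.02 K

Q_s = Q / 3600 = 158.0 / 3600 = 0.0438889 kg/s
t_res = M / Q_s = 10.87 / 0.0438889 = 247.671 s
Geometry in metres: D = 136.4 mm → 0.1364 m, h = 4.93 mm → 0.00493 m; screw speed N = 23.1 rpm = 0.385 rev/s
Shear rate: γ̇ = πDN/h = π·0.1364·0.385/0.00493 = 33.464 s⁻¹
ΔT = η·γ̇²·t_res/(ρ·cp) = [850 × 33.464² × 247.671] / [1207 × 2146] = 91.015 K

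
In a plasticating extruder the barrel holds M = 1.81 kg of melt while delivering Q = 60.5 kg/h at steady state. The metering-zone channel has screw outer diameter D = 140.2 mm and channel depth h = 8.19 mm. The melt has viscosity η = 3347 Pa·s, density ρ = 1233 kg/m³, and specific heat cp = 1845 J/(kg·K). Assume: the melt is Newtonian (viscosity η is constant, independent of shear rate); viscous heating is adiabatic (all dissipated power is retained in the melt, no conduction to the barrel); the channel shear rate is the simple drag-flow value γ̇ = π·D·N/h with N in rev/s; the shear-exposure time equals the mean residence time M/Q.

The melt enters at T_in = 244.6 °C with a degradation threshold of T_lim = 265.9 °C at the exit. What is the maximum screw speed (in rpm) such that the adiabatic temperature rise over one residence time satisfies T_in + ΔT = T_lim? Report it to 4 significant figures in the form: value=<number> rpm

value=12.93 rpm

Throughput in SI: Q_s = 60.5 kg/h ÷ 3600 s/h = 0.0168056 kg/s
Mean residence time: t_res = M/Q_s = 1.81 kg / 0.0168056 kg/s = 107.702 s
Geometry in SI: D = 140.2 mm → 0.1402 m, h = 8.19 mm → 0.00819 m
Allowable rise: ΔT_a = T_lim − T_in = 265.9 − 244.6 = 21.3 K
γ̇_max² = ΔT_a·ρ·cp / (η·t_res) = [21.3 × 1233 × 1845] / [3347 × 107.702] = 134.418 s⁻²
Take the square root: γ̇_max = √(134.418) = 11.5939 s⁻¹
N_max = γ̇_max·h / (π·D) = 11.5939 · 0.00819 / (π · 0.1402) = 0.215583 rev/s = 12.935 rpm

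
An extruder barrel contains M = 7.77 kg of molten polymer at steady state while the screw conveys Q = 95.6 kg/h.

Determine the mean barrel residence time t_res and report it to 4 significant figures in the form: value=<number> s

Q_s = Q / 3600 = 95.6 / 3600 = 0.0265556 kg/s
t_res = M / Q_s = 7.77 / 0.0265556 = 292.594 s

value=292.6 s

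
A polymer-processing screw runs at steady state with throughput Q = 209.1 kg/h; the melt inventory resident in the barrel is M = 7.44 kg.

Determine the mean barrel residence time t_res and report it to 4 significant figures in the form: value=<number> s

Q_s = Q / 3600 = 209.1 / 3600 = 0.0580833 kg/s
Mean residence time: t_res = M/Q_s = 7.44 kg / 0.0580833 kg/s = 128.092 s

value=128.1 s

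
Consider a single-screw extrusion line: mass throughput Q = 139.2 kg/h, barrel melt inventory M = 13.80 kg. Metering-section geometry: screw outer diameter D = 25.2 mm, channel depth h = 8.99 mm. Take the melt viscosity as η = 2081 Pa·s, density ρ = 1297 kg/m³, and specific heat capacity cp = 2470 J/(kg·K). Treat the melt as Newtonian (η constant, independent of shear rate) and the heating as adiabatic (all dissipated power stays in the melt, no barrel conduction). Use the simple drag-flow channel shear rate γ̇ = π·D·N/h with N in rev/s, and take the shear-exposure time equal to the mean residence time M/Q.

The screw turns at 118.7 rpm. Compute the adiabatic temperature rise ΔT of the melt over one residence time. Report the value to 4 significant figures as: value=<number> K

Convert throughput: Q = 139.2 kg/h = 139.2/3600 = 0.0386667 kg/s
t_res = M / Q_s = 13.80 ÷ 0.0386667 = 356.897 s
Geometry in metres: D = 25.2 mm → 0.0252 m, h = 8.99 mm → 0.00899 m; screw speed N = 118.7 rpm = 1.97833 rev/s
γ̇ = π·D·N / h = π · 0.0252 · 1.97833 / 0.00899 = 17.4217 s⁻¹
ΔT = η·γ̇²·t_res/(ρ·cp) = [2081 × 17.4217² × 356.897] / [1297 × 2470] = 70.3652 K

value=70.37 K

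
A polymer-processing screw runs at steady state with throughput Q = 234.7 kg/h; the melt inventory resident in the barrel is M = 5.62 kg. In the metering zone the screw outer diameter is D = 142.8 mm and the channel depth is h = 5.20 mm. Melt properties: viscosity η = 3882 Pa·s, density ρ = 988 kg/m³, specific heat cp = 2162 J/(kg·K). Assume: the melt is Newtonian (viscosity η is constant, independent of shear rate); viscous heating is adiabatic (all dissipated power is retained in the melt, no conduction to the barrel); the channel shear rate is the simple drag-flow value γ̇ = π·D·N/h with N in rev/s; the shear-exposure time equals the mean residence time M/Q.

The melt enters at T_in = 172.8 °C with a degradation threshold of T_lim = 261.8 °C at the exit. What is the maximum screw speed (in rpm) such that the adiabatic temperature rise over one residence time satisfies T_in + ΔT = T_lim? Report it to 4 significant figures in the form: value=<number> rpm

value=16.58 rpm

Throughput in SI: Q_s = 234.7 kg/h ÷ 3600 s/h = 0.0651944 kg/s
t_res = M / Q_s = 5.62 ÷ 0.0651944 = 86.2037 s
Geometry in SI: D = 142.8 mm → 0.1428 m, h = 5.20 mm → 0.0052 m
Allowable rise: ΔT_a = T_lim − T_in = 261.8 − 172.8 = 89 K
Invert ΔT = ηγ̇²t_res/(ρcp) for γ̇: γ̇_max² = ΔT_a ρ cp / (η t_res) = 89·988·2162 / (3882·86.2037) = 568.096 s⁻²
γ̇_max = √568.096 = 23.8348 s⁻¹
N_max = γ̇_max·h / (π·D) = 23.8348 · 0.0052 / (π · 0.1428) = 0.276271 rev/s = 16.5763 rpm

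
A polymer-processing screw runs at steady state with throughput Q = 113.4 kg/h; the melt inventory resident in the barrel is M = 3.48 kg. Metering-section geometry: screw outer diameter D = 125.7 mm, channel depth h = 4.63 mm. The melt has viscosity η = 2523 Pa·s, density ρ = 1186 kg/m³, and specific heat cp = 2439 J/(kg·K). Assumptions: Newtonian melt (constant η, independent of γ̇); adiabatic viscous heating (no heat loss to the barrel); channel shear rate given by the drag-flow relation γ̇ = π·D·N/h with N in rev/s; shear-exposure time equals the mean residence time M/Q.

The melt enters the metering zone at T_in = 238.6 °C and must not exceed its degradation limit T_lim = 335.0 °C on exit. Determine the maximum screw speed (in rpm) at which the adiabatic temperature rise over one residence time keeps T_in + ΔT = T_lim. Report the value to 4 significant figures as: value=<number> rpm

Convert throughput: Q = 113.4 kg/h = 113.4/3600 = 0.0315 kg/s
t_res = M / Q_s = 3.48 ÷ 0.0315 = 110.476 s
Convert to metres: D = 0.1257 m, h = 0.00463 m
ΔT_a = T_lim − T_in = 335.0 °C − 238.6 °C = 96.4 K
γ̇_max² = ΔT_a·ρ·cp / (η·t_res) = [96.4 × 1186 × 2439] / [2523 × 110.476] = 1000.43 s⁻²
γ̇_max = sqrt(1000.43) = 31.6296 s⁻¹
N_max = γ̇_max·h / (π·D) = 31.6296 · 0.00463 / (π · 0.1257) = 0.370843 rev/s = 22.2506 rpm

value=22.25 rpm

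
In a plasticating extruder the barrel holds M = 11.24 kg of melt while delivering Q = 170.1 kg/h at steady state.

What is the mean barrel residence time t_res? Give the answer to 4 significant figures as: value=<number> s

Q_s = Q / 3600 = 170.1 / 3600 = 0.04725 kg/s
Mean residence time: t_res = M/Q_s = 11.24 kg / 0.04725 kg/s = 237.884 s

value=237.9 s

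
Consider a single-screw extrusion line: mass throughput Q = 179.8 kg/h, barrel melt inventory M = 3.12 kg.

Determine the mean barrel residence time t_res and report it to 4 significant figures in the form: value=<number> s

value=62.47 s

Q_s = Q / 3600 = 179.8 / 3600 = 0.0499444 kg/s
Mean residence time: t_res = M/Q_s = 3.12 kg / 0.0499444 kg/s = 62.4694 s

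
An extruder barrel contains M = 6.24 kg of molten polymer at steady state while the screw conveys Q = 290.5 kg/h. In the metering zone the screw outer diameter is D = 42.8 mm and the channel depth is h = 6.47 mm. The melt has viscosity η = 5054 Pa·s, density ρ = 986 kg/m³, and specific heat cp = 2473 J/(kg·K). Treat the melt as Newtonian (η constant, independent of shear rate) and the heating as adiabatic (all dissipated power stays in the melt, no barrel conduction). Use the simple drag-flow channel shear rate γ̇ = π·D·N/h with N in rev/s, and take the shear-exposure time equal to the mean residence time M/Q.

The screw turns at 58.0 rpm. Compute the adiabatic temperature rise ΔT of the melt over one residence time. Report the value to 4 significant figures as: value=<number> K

Throughput in SI: Q_s = 290.5 kg/h ÷ 3600 s/h = 0.0806944 kg/s
Mean residence time: t_res = M/Q_s = 6.24 kg / 0.0806944 kg/s = 77.3287 s
Convert to SI: D = 0.0428 m, h = 0.00647 m, N = 58.0/60 = 0.966667 rev/s
γ̇ = π·D·N / h = π · 0.0428 · 0.966667 / 0.00647 = 20.0894 s⁻¹
Adiabatic rise: ΔT = η γ̇² t_res / (ρ cp) = 5054·(20.0894)²·77.3287 / (986·2473) = 64.6856 K

value=64.69 K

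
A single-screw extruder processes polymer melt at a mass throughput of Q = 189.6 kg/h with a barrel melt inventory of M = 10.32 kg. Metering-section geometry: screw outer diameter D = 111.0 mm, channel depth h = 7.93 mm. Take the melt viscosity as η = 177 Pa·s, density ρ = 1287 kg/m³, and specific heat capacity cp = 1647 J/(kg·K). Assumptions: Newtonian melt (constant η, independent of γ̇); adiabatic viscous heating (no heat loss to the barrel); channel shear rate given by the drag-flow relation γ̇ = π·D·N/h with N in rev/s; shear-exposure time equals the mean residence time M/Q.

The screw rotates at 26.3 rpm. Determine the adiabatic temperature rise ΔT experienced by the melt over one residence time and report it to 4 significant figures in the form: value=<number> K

Throughput in SI: Q_s = 189.6 kg/h ÷ 3600 s/h = 0.0526667 kg/s
Mean residence time: t_res = M/Q_s = 10.32 kg / 0.0526667 kg/s = 195.949 s
D = 111.0 mm = 0.111 m;  h = 7.93 mm = 0.00793 m;  N = 26.3 rpm / 60 = 0.438333 rev/s
γ̇ = π D N / h = (π)(0.111)(0.438333) / 0.00793 = 19.2754 s⁻¹
ΔT = η·γ̇²·t_res/(ρ·cp) = [177 × 19.2754² × 195.949] / [1287 × 1647] = 6.0793 K

value=6.079 K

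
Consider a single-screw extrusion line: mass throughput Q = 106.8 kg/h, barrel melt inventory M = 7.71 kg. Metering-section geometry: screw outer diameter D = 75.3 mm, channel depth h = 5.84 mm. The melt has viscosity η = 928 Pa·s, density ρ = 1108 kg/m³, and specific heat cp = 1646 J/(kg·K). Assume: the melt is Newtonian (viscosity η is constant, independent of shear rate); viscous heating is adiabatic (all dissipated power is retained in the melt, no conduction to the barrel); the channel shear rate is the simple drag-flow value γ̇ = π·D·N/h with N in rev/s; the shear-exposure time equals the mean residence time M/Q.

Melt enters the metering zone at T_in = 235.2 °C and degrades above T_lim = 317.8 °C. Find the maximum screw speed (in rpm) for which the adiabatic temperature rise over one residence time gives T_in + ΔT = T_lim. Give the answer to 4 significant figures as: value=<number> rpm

value=37.02 rpm

Throughput in SI: Q_s = 106.8 kg/h ÷ 3600 s/h = 0.0296667 kg/s
Mean residence time: t_res = M/Q_s = 7.71 kg / 0.0296667 kg/s = 259.888 s
Geometry in SI: D = 75.3 mm → 0.0753 m, h = 5.84 mm → 0.00584 m
ΔT_a = T_lim − T_in = 317.8 °C − 235.2 °C = 82.6 K
γ̇_max² = ΔT_a·ρ·cp / (η·t_res) = [82.6 × 1108 × 1646] / [928 × 259.888] = 624.62 s⁻²
Take the square root: γ̇_max = √(624.62) = 24.9924 s⁻¹
Solve γ̇ = πDN/h for N: N_max = γ̇_max·h/(π·D) = 24.9924 × 0.00584 / (π × 0.0753) = 0.616987 rev/s = 37.0192 rpm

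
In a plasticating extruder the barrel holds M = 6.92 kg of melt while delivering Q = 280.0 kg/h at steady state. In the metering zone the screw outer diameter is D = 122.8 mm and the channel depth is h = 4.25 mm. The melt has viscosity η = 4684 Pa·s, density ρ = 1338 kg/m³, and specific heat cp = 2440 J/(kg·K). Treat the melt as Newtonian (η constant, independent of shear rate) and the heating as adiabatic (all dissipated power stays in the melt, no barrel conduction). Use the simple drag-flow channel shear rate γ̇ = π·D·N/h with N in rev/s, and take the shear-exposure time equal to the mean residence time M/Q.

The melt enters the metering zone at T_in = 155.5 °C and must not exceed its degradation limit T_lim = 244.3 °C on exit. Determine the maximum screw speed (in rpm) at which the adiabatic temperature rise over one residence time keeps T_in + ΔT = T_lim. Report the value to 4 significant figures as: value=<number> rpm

value=17.43 rpm

Convert throughput: Q = 280.0 kg/h = 280.0/3600 = 0.0777778 kg/s
Mean residence time: t_res = M/Q_s = 6.92 kg / 0.0777778 kg/s = 88.9714 s
D = 122.8 mm = 0.1228 m;  h = 4.25 mm = 0.00425 m
ΔT_a = T_lim − T_in = 244.3 °C − 155.5 °C = 88.8 K
Invert ΔT = ηγ̇²t_res/(ρcp) for γ̇: γ̇_max² = ΔT_a ρ cp / (η t_res) = 88.8·1338·2440 / (4684·88.9714) = 695.651 s⁻²
Take the square root: γ̇_max = √(695.651) = 26.3752 s⁻¹
N_max = γ̇_max h / (πD) = 26.3752·0.00425/(π·0.1228) = 0.29056 rev/s → ×60 = 17.4336 rpm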